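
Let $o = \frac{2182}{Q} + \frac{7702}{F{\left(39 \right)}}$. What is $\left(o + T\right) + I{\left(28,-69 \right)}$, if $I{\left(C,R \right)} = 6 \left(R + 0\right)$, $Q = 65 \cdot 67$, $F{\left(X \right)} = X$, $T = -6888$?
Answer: $- \frac{92813914}{13065} \approx -7104.0$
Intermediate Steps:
$Q = 4355$
$o = \frac{2586716}{13065}$ ($o = \frac{2182}{4355} + \frac{7702}{39} = \frac{2586716}{13065} \approx 197.99$)
$I{\left(C,R \right)} = 6 R$
$\left(o + T\right) + I{\left(28,-69 \right)} = \left(\frac{2586716}{13065} - 6888\right) + 6 \left(-69\right) = - \frac{87405004}{13065} - 414 = - \frac{92813914}{13065}$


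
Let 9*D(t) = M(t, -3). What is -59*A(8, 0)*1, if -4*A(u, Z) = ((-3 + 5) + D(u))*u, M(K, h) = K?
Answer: 3068/9 ≈ 340.89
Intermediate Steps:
D(t) = t/9
A(u, Z) = -u*(2 + u/9)/4 (A(u, Z) = -((-3 + 5) + u/9)*u/4 = -(2 + u/9)*u/4 = -u*(2 + u/9)/4)
-59*A(8, 0)*1 = -(-59)*8*(18 + 8)/36*1 = -(-59)*8*26/36*1 = -59*(-52/9)*1 = (3068/9)*1 = 3068/9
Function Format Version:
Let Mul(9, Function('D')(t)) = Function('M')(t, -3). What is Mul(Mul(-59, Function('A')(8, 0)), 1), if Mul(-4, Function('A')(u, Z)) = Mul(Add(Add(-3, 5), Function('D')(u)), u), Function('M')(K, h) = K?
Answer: Rational(3068, 9) ≈ 340.89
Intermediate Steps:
Function('D')(t) = Mul(Rational(1, 9), t)
Function('A')(u, Z) = Mul(Rational(-1, 4), u, Add(2, Mul(Rational(1, 9), u))) (Function('A')(u, Z) = Mul(Rational(-1, 4), Mul(Add(Add(-3, 5), Mul(Rational(1, 9), u)), u)) = Mul(Rational(-1, 4), Mul(Add(2, Mul(Rational(1, 9), u)), u)) = Mul(Rational(-1, 4), Mul(u, Add(2, Mul(Rational(1, 9), u)))) = Mul(Rational(-1, 4), u, Add(2, Mul(Rational(1, 9), u))))
Mul(Mul(-59, Function('A')(8, 0)), 1) = Mul(Mul(-59, Mul(Rational(-1, 36), 8, Add(18, 8))), 1) = Mul(Mul(-59, Mul(Rational(-1, 36), 8, 26)), 1) = Mul(Mul(-59, Rational(-52, 9)), 1) = Mul(Rational(3068, 9), 1) = Rational(3068, 9)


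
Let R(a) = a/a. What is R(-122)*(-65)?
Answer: -65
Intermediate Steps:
R(a) = 1
R(-122)*(-65) = 1*(-65) = -65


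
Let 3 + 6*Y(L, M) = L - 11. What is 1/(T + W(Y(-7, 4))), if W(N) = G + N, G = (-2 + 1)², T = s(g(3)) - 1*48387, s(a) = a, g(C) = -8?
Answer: -2/96795 ≈ -2.0662e-5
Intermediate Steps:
Y(L, M) = -7/3 + L/6 (Y(L, M) = -½ + (L - 11)/6 = -½ + (-11 + L)/6 = -½ + (-11/6 + L/6) = -7/3 + L/6)
T = -48395 (T = -8 - 1*48387 = -8 - 48387 = -48395)
G = 1 (G = (-1)² = 1)
W(N) = 1 + N
1/(T + W(Y(-7, 4))) = 1/(-48395 + (1 + (-7/3 + (⅙)*(-7)))) = 1/(-48395 + (1 + (-7/3 - 7/6))) = 1/(-48395 + (1 - 7/2)) = 1/(-48395 - 5/2) = 1/(-96795/2) = -2/96795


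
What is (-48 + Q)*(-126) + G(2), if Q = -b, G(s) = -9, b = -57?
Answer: -1143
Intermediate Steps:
Q = 57 (Q = -1*(-57) = 57)
(-48 + Q)*(-126) + G(2) = (-48 + 57)*(-126) - 9 = 9*(-126) - 9 = -1134 - 9 = -1143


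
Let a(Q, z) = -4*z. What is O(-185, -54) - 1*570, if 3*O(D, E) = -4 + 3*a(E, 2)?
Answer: -1738/3 ≈ -579.33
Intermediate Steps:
O(D, E) = -28/3 (O(D, E) = (-4 + 3*(-4*2))/3 = (-4 + 3*(-8))/3 = (-4 - 24)/3 = (⅓)*(-28) = -28/3)
O(-185, -54) - 1*570 = -28/3 - 1*570 = -28/3 - 570 = -1738/3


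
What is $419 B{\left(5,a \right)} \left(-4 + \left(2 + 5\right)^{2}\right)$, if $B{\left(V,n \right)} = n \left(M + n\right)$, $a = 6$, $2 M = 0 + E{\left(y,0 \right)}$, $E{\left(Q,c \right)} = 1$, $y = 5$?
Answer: $735345$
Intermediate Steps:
$M = \frac{1}{2}$ ($M = \frac{0 + 1}{2} = \frac{1}{2} \cdot 1 = \frac{1}{2} \approx 0.5$)
$B{\left(V,n \right)} = n \left(\frac{1}{2} + n\right)$
$419 B{\left(5,a \right)} \left(-4 + \left(2 + 5\right)^{2}\right) = 419 \cdot 6 \left(\frac{1}{2} + 6\right) \left(-4 + \left(2 + 5\right)^{2}\right) = 419 \cdot 6 \cdot \frac{13}{2} \left(-4 + 7^{2}\right) = 419 \cdot 39 \left(-4 + 49\right) = 419 \cdot 39 \cdot 45 = 419 \cdot 1755 = 735345$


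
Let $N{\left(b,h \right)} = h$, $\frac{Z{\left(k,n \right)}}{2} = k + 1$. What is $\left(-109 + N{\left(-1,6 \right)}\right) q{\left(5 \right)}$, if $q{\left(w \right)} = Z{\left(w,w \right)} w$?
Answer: $-6180$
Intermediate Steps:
$Z{\left(k,n \right)} = 2 + 2 k$ ($Z{\left(k,n \right)} = 2 \left(k + 1\right) = 2 \left(1 + k\right) = 2 + 2 k$)
$q{\left(w \right)} = w \left(2 + 2 w\right)$ ($q{\left(w \right)} = \left(2 + 2 w\right) w = w \left(2 + 2 w\right)$)
$\left(-109 + N{\left(-1,6 \right)}\right) q{\left(5 \right)} = \left(-109 + 6\right) 2 \cdot 5 \left(1 + 5\right) = - 103 \cdot 2 \cdot 5 \cdot 6 = \left(-103\right) 60 = -6180$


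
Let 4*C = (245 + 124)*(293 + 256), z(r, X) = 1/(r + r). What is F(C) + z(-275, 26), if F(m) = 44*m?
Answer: 1225615049/550 ≈ 2.2284e+6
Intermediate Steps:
z(r, X) = 1/(2*r)
C = 202581/4 (C = ((245 + 124)*(293 + 256))/4 = (369*549)/4 = (¼)*202581 = 202581/4 ≈ 50645.)
F(C) + z(-275, 26) = 44*(202581/4) + (½)/(-275) = 2228391 + (½)*(-1/275) = 2228391 - 1/550 = 1225615049/550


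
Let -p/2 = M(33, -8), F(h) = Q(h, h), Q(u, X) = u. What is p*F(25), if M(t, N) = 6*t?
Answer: -9900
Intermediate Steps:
F(h) = h
p = -396 (p = -12*33 = -2*198 = -396)
p*F(25) = -396*25 = -9900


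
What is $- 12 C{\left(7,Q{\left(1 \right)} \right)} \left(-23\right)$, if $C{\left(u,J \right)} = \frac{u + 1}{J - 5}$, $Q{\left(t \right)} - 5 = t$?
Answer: $2208$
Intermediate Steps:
$Q{\left(t \right)} = 5 + t$
$C{\left(u,J \right)} = \frac{1 + u}{-5 + J}$
$- 12 C{\left(7,Q{\left(1 \right)} \right)} \left(-23\right) = - 12 \frac{1 + 7}{-5 + \left(5 + 1\right)} \left(-23\right) = - 12 \frac{1}{-5 + 6} \cdot 8 \left(-23\right) = - 12 \cdot 1^{-1} \cdot 8 \left(-23\right) = - 12 \cdot 1 \cdot 8 \left(-23\right) = \left(-12\right) 8 \left(-23\right) = \left(-96\right) \left(-23\right) = 2208$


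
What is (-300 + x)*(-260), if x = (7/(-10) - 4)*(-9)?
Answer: 67002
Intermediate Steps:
x = 423/10 (x = (7*(-⅒) - 4)*(-9) = (-7/10 - 4)*(-9) = -47/10*(-9) = 423/10 ≈ 42.300)
(-300 + x)*(-260) = (-300 + 423/10)*(-260) = -2577/10*(-260) = 67002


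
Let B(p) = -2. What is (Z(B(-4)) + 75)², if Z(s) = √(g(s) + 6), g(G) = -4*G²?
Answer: (75 + I*√10)² ≈ 5615.0 + 474.34*I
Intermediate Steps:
Z(s) = √(6 - 4*s²) (Z(s) = √(-4*s² + 6) = √(6 - 4*s²))
(Z(B(-4)) + 75)² = (√(6 - 4*(-2)²) + 75)² = (√(6 - 4*4) + 75)² = (√(6 - 16) + 75)² = (√(-10) + 75)² = (I*√10 + 75)² = (75 + I*√10)²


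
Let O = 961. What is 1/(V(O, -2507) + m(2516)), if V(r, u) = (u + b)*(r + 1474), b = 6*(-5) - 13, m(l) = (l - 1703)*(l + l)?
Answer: -1/2118234 ≈ -4.7209e-7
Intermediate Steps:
m(l) = 2*l*(-1703 + l) (m(l) = (-1703 + l)*(2*l) = 2*l*(-1703 + l))
b = -43 (b = -30 - 13 = -43)
V(r, u) = (-43 + u)*(1474 + r) (V(r, u) = (u - 43)*(r + 1474) = (-43 + u)*(1474 + r))
1/(V(O, -2507) + m(2516)) = 1/((-63382 - 43*961 + 1474*(-2507) + 961*(-2507)) + 2*2516*(-1703 + 2516)) = 1/((-63382 - 41323 - 3695318 - 2409227) + 2*2516*813) = 1/(-6209250 + 4091016) = 1/(-2118234) = -1/2118234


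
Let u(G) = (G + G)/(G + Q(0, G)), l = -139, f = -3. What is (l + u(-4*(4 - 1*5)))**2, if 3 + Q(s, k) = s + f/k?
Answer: 11449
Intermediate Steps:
Q(s, k) = -3 + s - 3/k (Q(s, k) = -3 + (s - 3/k) = -3 + s - 3/k)
u(G) = 2*G/(-3 + G - 3/G) (u(G) = (G + G)/(G + (-3 + 0 - 3/G)) = (2*G)/(G + (-3 - 3/G)) = (2*G)/(-3 + G - 3/G) = 2*G/(-3 + G - 3/G))
(l + u(-4*(4 - 1*5)))**2 = (-139 - 2*(-4*(4 - 1*5))**2/(3 - (-4*(4 - 1*5))*(-3 - 4*(4 - 1*5))))**2 = (-139 - 2*(-4*(4 - 5))**2/(3 - (-4*(4 - 5))*(-3 - 4*(4 - 5))))**2 = (-139 - 2*(-4*(-1))**2/(3 - (-4*(-1))*(-3 - 4*(-1))))**2 = (-139 - 2*4**2/(3 - 1*4*(-3 + 4)))**2 = (-139 - 2*16/(3 - 1*4*1))**2 = (-139 - 2*16/(3 - 4))**2 = (-139 - 2*16/(-1))**2 = (-139 - 2*16*(-1))**2 = (-139 + 32)**2 = (-107)**2 = 11449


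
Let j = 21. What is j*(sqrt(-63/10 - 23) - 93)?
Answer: -1953 + 21*I*sqrt(2930)/10 ≈ -1953.0 + 113.67*I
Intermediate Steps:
j*(sqrt(-63/10 - 23) - 93) = 21*(sqrt(-63/10 - 23) - 93) = 21*(sqrt(-293/10) - 93) = 21*(I*sqrt(2930)/10 - 93) = 21*(-93 + I*sqrt(2930)/10) = -1953 + 21*I*sqrt(2930)/10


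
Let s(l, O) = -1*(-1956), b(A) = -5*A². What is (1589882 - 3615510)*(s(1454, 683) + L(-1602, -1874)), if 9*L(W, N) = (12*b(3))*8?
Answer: -2989826928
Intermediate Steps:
s(l, O) = 1956
L(W, N) = -480 (L(W, N) = ((12*(-5*3²))*8)/9 = ((12*(-5*9))*8)/9 = ((12*(-45))*8)/9 = (-540*8)/9 = (⅑)*(-4320) = -480)
(1589882 - 3615510)*(s(1454, 683) + L(-1602, -1874)) = (1589882 - 3615510)*(1956 - 480) = -2025628*1476 = -2989826928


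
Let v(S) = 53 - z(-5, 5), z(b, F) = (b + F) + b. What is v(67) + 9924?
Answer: 9982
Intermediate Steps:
z(b, F) = F + 2*b (z(b, F) = (F + b) + b = F + 2*b)
v(S) = 58 (v(S) = 53 - (5 + 2*(-5)) = 53 - (5 - 10) = 53 - 1*(-5) = 53 + 5 = 58)
v(67) + 9924 = 58 + 9924 = 9982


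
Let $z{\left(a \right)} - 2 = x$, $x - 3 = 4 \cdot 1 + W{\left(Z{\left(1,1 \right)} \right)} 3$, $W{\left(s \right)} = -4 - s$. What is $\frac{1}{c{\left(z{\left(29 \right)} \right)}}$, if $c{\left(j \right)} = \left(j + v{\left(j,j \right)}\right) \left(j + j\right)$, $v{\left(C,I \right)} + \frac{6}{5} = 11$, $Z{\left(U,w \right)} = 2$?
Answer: $- \frac{5}{72} \approx -0.069444$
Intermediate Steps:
$v{\left(C,I \right)} = \frac{49}{5}$ ($v{\left(C,I \right)} = - \frac{6}{5} + 11 = \frac{49}{5}$)
$x = -11$ ($x = 3 + \left(4 \cdot 1 + \left(-4 - 2\right) 3\right) = 3 + \left(4 + \left(-4 - 2\right) 3\right) = 3 + \left(4 - 18\right) = 3 - 14 = -11$)
$z{\left(a \right)} = -9$ ($z{\left(a \right)} = 2 - 11 = -9$)
$c{\left(j \right)} = 2 j \left(\frac{49}{5} + j\right)$ ($c{\left(j \right)} = \left(j + \frac{49}{5}\right) \left(j + j\right) = \left(\frac{49}{5} + j\right) 2 j = 2 j \left(\frac{49}{5} + j\right)$)
$\frac{1}{c{\left(z{\left(29 \right)} \right)}} = \frac{1}{\frac{2}{5} \left(-9\right) \left(49 + 5 \left(-9\right)\right)} = \frac{1}{\frac{2}{5} \left(-9\right) \left(49 - 45\right)} = \frac{1}{\frac{2}{5} \left(-9\right) 4} = \frac{1}{- \frac{72}{5}} = - \frac{5}{72}$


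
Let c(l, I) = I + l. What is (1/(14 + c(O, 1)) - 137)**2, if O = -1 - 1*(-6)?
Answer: 7502121/400 ≈ 18755.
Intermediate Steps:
O = 5 (O = -1 + 6 = 5)
(1/(14 + c(O, 1)) - 137)**2 = (1/(14 + (1 + 5)) - 137)**2 = (1/(14 + 6) - 137)**2 = (1/20 - 137)**2 = (-2739/20)**2 = 7502121/400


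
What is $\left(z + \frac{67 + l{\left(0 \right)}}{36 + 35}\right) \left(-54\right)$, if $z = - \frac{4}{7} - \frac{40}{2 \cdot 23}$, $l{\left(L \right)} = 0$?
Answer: $\frac{306990}{11431} \approx 26.856$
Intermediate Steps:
$z = - \frac{232}{161}$ ($z = \left(-4\right) \frac{1}{7} - \frac{40}{46} = - \frac{4}{7} - \frac{20}{23} = - \frac{232}{161} \approx -1.441$)
$\left(z + \frac{67 + l{\left(0 \right)}}{36 + 35}\right) \left(-54\right) = \left(- \frac{232}{161} + \frac{67 + 0}{36 + 35}\right) \left(-54\right) = \left(- \frac{232}{161} + \frac{67}{71}\right) \left(-54\right) = \left(- \frac{5685}{11431}\right) \left(-54\right) = \frac{306990}{11431}$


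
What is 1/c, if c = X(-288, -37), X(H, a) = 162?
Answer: 1/162 ≈ 0.0061728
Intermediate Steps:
c = 162
1/c = 1/162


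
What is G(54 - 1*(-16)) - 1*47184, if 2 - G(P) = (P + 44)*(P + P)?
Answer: -63142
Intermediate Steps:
G(P) = 2 - 2*P*(44 + P) (G(P) = 2 - (P + 44)*(P + P) = 2 - (44 + P)*2*P = 2 - 2*P*(44 + P))
G(54 - 1*(-16)) - 1*47184 = (2 - 88*(54 - 1*(-16)) - 2*(54 - 1*(-16))²) - 1*47184 = (2 - 88*(54 + 16) - 2*(54 + 16)²) - 47184 = (2 - 88*70 - 2*70²) - 47184 = (2 - 6160 - 2*4900) - 47184 = (2 - 6160 - 9800) - 47184 = -15958 - 47184 = -63142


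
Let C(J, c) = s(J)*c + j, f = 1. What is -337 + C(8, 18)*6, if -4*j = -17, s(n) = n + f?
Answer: 1321/2 ≈ 660.50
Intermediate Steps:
s(n) = 1 + n (s(n) = n + 1 = 1 + n)
j = 17/4 (j = -¼*(-17) = 17/4 ≈ 4.2500)
C(J, c) = 17/4 + c*(1 + J) (C(J, c) = (1 + J)*c + 17/4 = c*(1 + J) + 17/4 = 17/4 + c*(1 + J))
-337 + C(8, 18)*6 = -337 + (17/4 + 18 + 8*18)*6 = -337 + (17/4 + 18 + 144)*6 = -337 + (665/4)*6 = -337 + 1995/2 = 1321/2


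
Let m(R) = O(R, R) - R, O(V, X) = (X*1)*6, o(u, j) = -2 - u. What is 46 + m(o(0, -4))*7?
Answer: -24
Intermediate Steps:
O(V, X) = 6*X (O(V, X) = X*6 = 6*X)
m(R) = 5*R (m(R) = 6*R - R = 5*R)
46 + m(o(0, -4))*7 = 46 + (5*(-2 - 1*0))*7 = 46 + (5*(-2 + 0))*7 = 46 + (5*(-2))*7 = 46 - 10*7 = 46 - 70 = -24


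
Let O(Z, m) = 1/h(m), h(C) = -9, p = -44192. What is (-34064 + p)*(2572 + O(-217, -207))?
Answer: -1811391632/9 ≈ -2.0127e+8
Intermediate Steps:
O(Z, m) = -⅑ (O(Z, m) = 1/(-9) = -⅑)
(-34064 + p)*(2572 + O(-217, -207)) = (-34064 - 44192)*(2572 - ⅑) = -78256*23147/9 = -1811391632/9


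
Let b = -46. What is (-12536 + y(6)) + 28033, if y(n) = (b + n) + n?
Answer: 15463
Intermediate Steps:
y(n) = -46 + 2*n (y(n) = (-46 + n) + n = -46 + 2*n)
(-12536 + y(6)) + 28033 = (-12536 + (-46 + 2*6)) + 28033 = (-12536 + (-46 + 12)) + 28033 = (-12536 - 34) + 28033 = -12570 + 28033 = 15463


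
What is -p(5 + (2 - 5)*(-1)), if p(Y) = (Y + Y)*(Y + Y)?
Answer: -256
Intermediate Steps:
p(Y) = 4*Y**2 (p(Y) = (2*Y)*(2*Y) = 4*Y**2)
-p(5 + (2 - 5)*(-1)) = -4*(5 + (2 - 5)*(-1))**2 = -4*(5 - 3*(-1))**2 = -4*(5 + 3)**2 = -4*8**2 = -4*64 = -1*256 = -256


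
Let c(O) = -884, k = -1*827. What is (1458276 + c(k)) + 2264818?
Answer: 3722210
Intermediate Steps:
k = -827
(1458276 + c(k)) + 2264818 = (1458276 - 884) + 2264818 = 1457392 + 2264818 = 3722210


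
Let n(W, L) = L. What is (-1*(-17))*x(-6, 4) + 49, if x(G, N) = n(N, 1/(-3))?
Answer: 130/3 ≈ 43.333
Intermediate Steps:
x(G, N) = -⅓ (x(G, N) = 1/(-3) = -⅓)
(-1*(-17))*x(-6, 4) + 49 = -1*(-17)*(-⅓) + 49 = 17*(-⅓) + 49 = -17/3 + 49 = 130/3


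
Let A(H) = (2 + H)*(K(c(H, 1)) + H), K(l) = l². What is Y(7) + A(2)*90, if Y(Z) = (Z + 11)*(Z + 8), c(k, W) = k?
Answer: 2430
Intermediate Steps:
Y(Z) = (8 + Z)*(11 + Z) (Y(Z) = (11 + Z)*(8 + Z) = (8 + Z)*(11 + Z))
A(H) = (2 + H)*(H + H²) (A(H) = (2 + H)*(H² + H) = (2 + H)*(H + H²))
Y(7) + A(2)*90 = (88 + 7² + 19*7) + (2*(2 + 2² + 3*2))*90 = (88 + 49 + 133) + (2*(2 + 4 + 6))*90 = 270 + (2*12)*90 = 270 + 24*90 = 270 + 2160 = 2430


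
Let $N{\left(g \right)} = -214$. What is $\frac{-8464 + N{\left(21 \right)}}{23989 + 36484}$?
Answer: $- \frac{8678}{60473} \approx -0.1435$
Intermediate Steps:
$\frac{-8464 + N{\left(21 \right)}}{23989 + 36484} = \frac{-8464 - 214}{23989 + 36484} = - \frac{8678}{60473}$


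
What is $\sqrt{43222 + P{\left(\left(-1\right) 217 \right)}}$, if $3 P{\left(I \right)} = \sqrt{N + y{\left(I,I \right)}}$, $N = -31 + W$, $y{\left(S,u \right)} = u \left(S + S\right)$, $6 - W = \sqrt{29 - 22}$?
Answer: $\frac{\sqrt{388998 + 3 \sqrt{94153 - \sqrt{7}}}}{3} \approx 208.14$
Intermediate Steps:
$W = 6 - \sqrt{7}$ ($W = 6 - \sqrt{29 - 22} = 6 - \sqrt{7} \approx 3.3542$)
$y{\left(S,u \right)} = 2 S u$ ($y{\left(S,u \right)} = u 2 S = 2 S u$)
$N = -25 - \sqrt{7}$ ($N = -31 + \left(6 - \sqrt{7}\right) = -25 - \sqrt{7} \approx -27.646$)
$P{\left(I \right)} = \frac{\sqrt{-25 - \sqrt{7} + 2 I^{2}}}{3}$ ($P{\left(I \right)} = \frac{\sqrt{\left(-25 - \sqrt{7}\right) + 2 I I}}{3} = \frac{\sqrt{\left(-25 - \sqrt{7}\right) + 2 I^{2}}}{3} = \frac{\sqrt{-25 - \sqrt{7} + 2 I^{2}}}{3}$)
$\sqrt{43222 + P{\left(\left(-1\right) 217 \right)}} = \sqrt{43222 + \frac{\sqrt{-25 - \sqrt{7} + 2 \left(\left(-1\right) 217\right)^{2}}}{3}} = \sqrt{43222 + \frac{\sqrt{-25 - \sqrt{7} + 2 \left(-217\right)^{2}}}{3}} = \sqrt{43222 + \frac{\sqrt{-25 - \sqrt{7} + 2 \cdot 47089}}{3}} = \sqrt{43222 + \frac{\sqrt{-25 - \sqrt{7} + 94178}}{3}} = \sqrt{43222 + \frac{\sqrt{94153 - \sqrt{7}}}{3}}$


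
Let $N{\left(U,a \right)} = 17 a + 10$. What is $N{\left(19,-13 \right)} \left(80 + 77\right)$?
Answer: $-33127$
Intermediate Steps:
$N{\left(U,a \right)} = 10 + 17 a$
$N{\left(19,-13 \right)} \left(80 + 77\right) = \left(10 + 17 \left(-13\right)\right) \left(80 + 77\right) = \left(10 - 221\right) 157 = \left(-211\right) 157 = -33127$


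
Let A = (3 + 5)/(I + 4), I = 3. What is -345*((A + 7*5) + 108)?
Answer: -348105/7 ≈ -49729.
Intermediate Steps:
A = 8/7 (A = (3 + 5)/(3 + 4) = 8/7 ≈ 1.1429)
-345*((A + 7*5) + 108) = -345*((8/7 + 7*5) + 108) = -345*((8/7 + 35) + 108) = -345*(253/7 + 108) = -345*1009/7 = -348105/7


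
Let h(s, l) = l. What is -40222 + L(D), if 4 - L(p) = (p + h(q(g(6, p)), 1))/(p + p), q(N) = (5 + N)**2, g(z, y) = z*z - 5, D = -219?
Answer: -8807851/219 ≈ -40219.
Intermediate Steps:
g(z, y) = -5 + z**2 (g(z, y) = z**2 - 5 = -5 + z**2)
L(p) = 4 - (1 + p)/(2*p) (L(p) = 4 - (p + 1)/(p + p) = 4 - (1 + p)/(2*p))
-40222 + L(D) = -40222 + (1/2)*(-1 + 7*(-219))/(-219) = -40222 + (1/2)*(-1/219)*(-1 - 1533) = -40222 + (1/2)*(-1/219)*(-1534) = -40222 + 767/219 = -8807851/219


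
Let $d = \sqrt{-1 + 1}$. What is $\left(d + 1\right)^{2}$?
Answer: $1$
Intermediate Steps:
$d = 0$ ($d = \sqrt{0} = 0$)
$\left(d + 1\right)^{2} = \left(0 + 1\right)^{2} = 1^{2} = 1$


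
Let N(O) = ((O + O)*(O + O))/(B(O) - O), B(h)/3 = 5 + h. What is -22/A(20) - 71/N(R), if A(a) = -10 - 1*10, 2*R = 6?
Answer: -2419/60 ≈ -40.317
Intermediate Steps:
R = 3 (R = (1/2)*6 = 3)
B(h) = 15 + 3*h (B(h) = 3*(5 + h) = 15 + 3*h)
A(a) = -20 (A(a) = -10 - 10 = -20)
N(O) = 4*O**2/(15 + 2*O) (N(O) = ((O + O)*(O + O))/((15 + 3*O) - O) = ((2*O)*(2*O))/(15 + 2*O) = (4*O**2)/(15 + 2*O) = 4*O**2/(15 + 2*O))
-22/A(20) - 71/N(R) = -22/(-20) - 71/(4*3**2/(15 + 2*3)) = -22*(-1/20) - 71/(4*9/(15 + 6)) = 11/10 - 71/(4*9/21) = 11/10 - 71/(4*9*(1/21)) = 11/10 - 71/12/7 = 11/10 - 71*7/12 = 11/10 - 497/12 = -2419/60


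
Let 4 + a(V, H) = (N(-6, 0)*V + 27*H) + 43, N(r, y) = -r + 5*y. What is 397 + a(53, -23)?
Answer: 133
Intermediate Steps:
a(V, H) = 39 + 6*V + 27*H (a(V, H) = -4 + (((-1*(-6) + 5*0)*V + 27*H) + 43) = -4 + (((6 + 0)*V + 27*H) + 43) = -4 + ((6*V + 27*H) + 43) = -4 + (43 + 6*V + 27*H) = 39 + 6*V + 27*H)
397 + a(53, -23) = 397 + (39 + 6*53 + 27*(-23)) = 397 + (39 + 318 - 621) = 397 - 264 = 133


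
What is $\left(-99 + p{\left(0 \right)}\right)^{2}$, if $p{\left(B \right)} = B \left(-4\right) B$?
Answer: $9801$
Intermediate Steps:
$p{\left(B \right)} = - 4 B^{2}$ ($p{\left(B \right)} = - 4 B B = - 4 B^{2}$)
$\left(-99 + p{\left(0 \right)}\right)^{2} = \left(-99 - 4 \cdot 0^{2}\right)^{2} = \left(-99 - 0\right)^{2} = \left(-99 + 0\right)^{2} = \left(-99\right)^{2} = 9801$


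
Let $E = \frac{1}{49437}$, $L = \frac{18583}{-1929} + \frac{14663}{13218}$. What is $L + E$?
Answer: $- \frac{1193874169273}{140057888346} \approx -8.5242$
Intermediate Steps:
$L = - \frac{24149463}{2833058}$ ($L = 18583 \left(- \frac{1}{1929}\right) + 14663 \cdot \frac{1}{13218} = - \frac{18583}{1929} + \frac{14663}{13218} = - \frac{24149463}{2833058} \approx -8.5242$)
$E = \frac{1}{49437} \approx 2.0228 \cdot 10^{-5}$
$L + E = - \frac{24149463}{2833058} + \frac{1}{49437} = - \frac{1193874169273}{140057888346}$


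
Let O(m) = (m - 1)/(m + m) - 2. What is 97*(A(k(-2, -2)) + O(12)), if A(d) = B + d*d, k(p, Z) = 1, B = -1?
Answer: -3589/24 ≈ -149.54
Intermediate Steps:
A(d) = -1 + d² (A(d) = -1 + d*d = -1 + d²)
O(m) = -2 + (-1 + m)/(2*m) (O(m) = (-1 + m)/((2*m)) - 2 = (-1 + m)*(1/(2*m)) - 2 = (-1 + m)/(2*m) - 2 = -2 + (-1 + m)/(2*m))
97*(A(k(-2, -2)) + O(12)) = 97*((-1 + 1²) + (½)*(-1 - 3*12)/12) = 97*((-1 + 1) + (½)*(1/12)*(-1 - 36)) = 97*(0 + (½)*(1/12)*(-37)) = 97*(0 - 37/24) = 97*(-37/24) = -3589/24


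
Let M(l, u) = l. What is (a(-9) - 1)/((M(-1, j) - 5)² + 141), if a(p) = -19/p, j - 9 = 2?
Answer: 10/1593 ≈ 0.0062775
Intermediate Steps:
j = 11 (j = 9 + 2 = 11)
(a(-9) - 1)/((M(-1, j) - 5)² + 141) = (-19/(-9) - 1)/((-1 - 5)² + 141) = (-19*(-⅑) - 1)/((-6)² + 141) = (19/9 - 1)/(36 + 141) = (10/9)/177 = (10/9)*(1/177) = 10/1593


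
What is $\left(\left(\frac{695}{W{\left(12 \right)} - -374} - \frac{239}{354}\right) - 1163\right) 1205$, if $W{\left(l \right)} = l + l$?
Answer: $- \frac{49316579510}{35223} \approx -1.4001 \cdot 10^{6}$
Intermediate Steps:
$W{\left(l \right)} = 2 l$
$\left(\left(\frac{695}{W{\left(12 \right)} - -374} - \frac{239}{354}\right) - 1163\right) 1205 = \left(\left(\frac{695}{2 \cdot 12 - -374} - \frac{239}{354}\right) - 1163\right) 1205 = \left(\left(\frac{695}{24 + 374} - \frac{239}{354}\right) - 1163\right) 1205 = \left(\left(\frac{695}{398} - \frac{239}{354}\right) - 1163\right) 1205 = \left(\frac{37727}{35223} - 1163\right) 1205 = \left(- \frac{40926622}{35223}\right) 1205 = - \frac{49316579510}{35223}$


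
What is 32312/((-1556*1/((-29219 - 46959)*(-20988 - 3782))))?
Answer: -15242612946680/389 ≈ -3.9184e+10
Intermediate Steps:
32312/((-1556*1/((-29219 - 46959)*(-20988 - 3782)))) = 32312/((-1556/((-76178*(-24770))))) = 32312/((-1556/1886929060)) = 32312/((-1556*1/1886929060)) = 32312/(-389/471732265) = 32312*(-471732265/389) = -15242612946680/389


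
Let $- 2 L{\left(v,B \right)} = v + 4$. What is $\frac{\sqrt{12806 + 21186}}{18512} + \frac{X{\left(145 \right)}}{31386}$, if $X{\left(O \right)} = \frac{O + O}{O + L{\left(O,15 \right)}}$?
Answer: $\frac{290}{2212713} + \frac{\sqrt{8498}}{9256} \approx 0.010091$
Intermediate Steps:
$L{\left(v,B \right)} = -2 - \frac{v}{2}$ ($L{\left(v,B \right)} = - \frac{v + 4}{2} = - \frac{4 + v}{2} = -2 - \frac{v}{2}$)
$X{\left(O \right)} = \frac{2 O}{-2 + \frac{O}{2}}$ ($X{\left(O \right)} = \frac{O + O}{O - \left(2 + \frac{O}{2}\right)} = \frac{2 O}{-2 + \frac{O}{2}}$)
$\frac{\sqrt{12806 + 21186}}{18512} + \frac{X{\left(145 \right)}}{31386} = \frac{\sqrt{12806 + 21186}}{18512} + \frac{4 \cdot 145 \frac{1}{-4 + 145}}{31386} = \sqrt{33992} \cdot \frac{1}{18512} + 4 \cdot 145 \cdot \frac{1}{141} \cdot \frac{1}{31386} = 2 \sqrt{8498} \cdot \frac{1}{18512} + 4 \cdot 145 \cdot \frac{1}{141} \cdot \frac{1}{31386} = \frac{\sqrt{8498}}{9256} + \frac{580}{141} \cdot \frac{1}{31386} = \frac{\sqrt{8498}}{9256} + \frac{290}{2212713} = \frac{290}{2212713} + \frac{\sqrt{8498}}{9256}$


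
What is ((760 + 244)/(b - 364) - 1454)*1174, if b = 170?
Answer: -166167960/97 ≈ -1.7131e+6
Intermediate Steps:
((760 + 244)/(b - 364) - 1454)*1174 = ((760 + 244)/(170 - 364) - 1454)*1174 = (1004/(-194) - 1454)*1174 = (1004*(-1/194) - 1454)*1174 = (-502/97 - 1454)*1174 = -141540/97*1174 = -166167960/97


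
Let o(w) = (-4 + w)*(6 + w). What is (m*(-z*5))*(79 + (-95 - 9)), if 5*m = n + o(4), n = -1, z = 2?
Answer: -50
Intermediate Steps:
m = -⅕ (m = (-1 + (-24 + 4² + 2*4))/5 = (-1 + (-24 + 16 + 8))/5 = (-1 + 0)/5 = (⅕)*(-1) = -⅕ ≈ -0.20000)
(m*(-z*5))*(79 + (-95 - 9)) = (-(-1*2)*5/5)*(79 + (-95 - 9)) = (-(-2)*5/5)*(79 - 104) = -⅕*(-10)*(-25) = 2*(-25) = -50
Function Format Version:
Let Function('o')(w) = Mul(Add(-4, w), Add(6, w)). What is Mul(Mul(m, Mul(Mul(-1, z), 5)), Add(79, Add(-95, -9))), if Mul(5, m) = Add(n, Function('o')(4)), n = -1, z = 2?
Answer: -50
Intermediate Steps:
m = Rational(-1, 5) (m = Mul(Rational(1, 5), Add(-1, Add(-24, Pow(4, 2), Mul(2, 4)))) = Mul(Rational(1, 5), Add(-1, Add(-24, 16, 8))) = Mul(Rational(1, 5), Add(-1, 0)) = Mul(Rational(1, 5), -1) = Rational(-1, 5) ≈ -0.20000)
Mul(Mul(m, Mul(Mul(-1, z), 5)), Add(79, Add(-95, -9))) = Mul(Mul(Rational(-1, 5), Mul(Mul(-1, 2), 5)), Add(79, Add(-95, -9))) = Mul(Mul(Rational(-1, 5), Mul(-2, 5)), Add(79, -104)) = Mul(Mul(Rational(-1, 5), -10), -25) = Mul(2, -25) = -50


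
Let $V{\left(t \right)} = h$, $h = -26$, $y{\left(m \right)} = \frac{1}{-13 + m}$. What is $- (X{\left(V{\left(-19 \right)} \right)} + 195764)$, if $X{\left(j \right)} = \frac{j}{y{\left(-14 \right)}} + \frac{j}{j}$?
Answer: $-196467$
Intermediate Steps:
$V{\left(t \right)} = -26$
$X{\left(j \right)} = 1 - 27 j$ ($X{\left(j \right)} = \frac{j}{\frac{1}{-13 - 14}} + \frac{j}{j} = \frac{j}{\frac{1}{-27}} + 1 = \frac{j}{- \frac{1}{27}} + 1 = j \left(-27\right) + 1 = - 27 j + 1 = 1 - 27 j$)
$- (X{\left(V{\left(-19 \right)} \right)} + 195764) = - (\left(1 - -702\right) + 195764) = - (\left(1 + 702\right) + 195764) = - (703 + 195764) = \left(-1\right) 196467 = -196467$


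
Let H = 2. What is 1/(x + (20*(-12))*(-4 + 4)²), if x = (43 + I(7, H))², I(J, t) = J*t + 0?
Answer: 1/3249 ≈ 0.00030779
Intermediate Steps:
I(J, t) = J*t
x = 3249 (x = (43 + 7*2)² = (43 + 14)² = 57² = 3249)
1/(x + (20*(-12))*(-4 + 4)²) = 1/(3249 + (20*(-12))*(-4 + 4)²) = 1/(3249 - 240*0²) = 1/(3249 - 240*0) = 1/(3249 + 0) = 1/3249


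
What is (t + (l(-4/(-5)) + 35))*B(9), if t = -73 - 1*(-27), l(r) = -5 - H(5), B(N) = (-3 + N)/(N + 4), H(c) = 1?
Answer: -102/13 ≈ -7.8462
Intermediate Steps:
B(N) = (-3 + N)/(4 + N)
l(r) = -6 (l(r) = -5 - 1*1 = -5 - 1 = -6)
t = -46 (t = -73 + 27 = -46)
(t + (l(-4/(-5)) + 35))*B(9) = (-46 + (-6 + 35))*((-3 + 9)/(4 + 9)) = (-46 + 29)*(6/13) = -17*6/13 = -102/13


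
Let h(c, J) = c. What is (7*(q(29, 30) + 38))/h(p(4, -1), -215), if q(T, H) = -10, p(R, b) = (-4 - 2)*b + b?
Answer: 196/5 ≈ 39.200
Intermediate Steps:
p(R, b) = -5*b (p(R, b) = -6*b + b = -5*b)
(7*(q(29, 30) + 38))/h(p(4, -1), -215) = (7*(-10 + 38))/((-5*(-1))) = (7*28)/5 = 196*(1/5) = 196/5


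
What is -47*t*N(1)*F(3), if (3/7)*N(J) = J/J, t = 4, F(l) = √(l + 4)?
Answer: -1316*√7/3 ≈ -1160.6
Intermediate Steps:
F(l) = √(4 + l)
N(J) = 7/3 (N(J) = 7*(J/J)/3 = (7/3)*1 = 7/3)
-47*t*N(1)*F(3) = -47*4*(7/3)*√(4 + 3) = -1316*√7/3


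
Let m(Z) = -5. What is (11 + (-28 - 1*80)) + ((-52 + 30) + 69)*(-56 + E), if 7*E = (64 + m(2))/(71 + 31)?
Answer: -1945733/714 ≈ -2725.1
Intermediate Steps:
E = 59/714 (E = ((64 - 5)/(71 + 31))/7 = (59/102)/7 = (59*(1/102))/7 = (⅐)*(59/102) = 59/714 ≈ 0.082633)
(11 + (-28 - 1*80)) + ((-52 + 30) + 69)*(-56 + E) = (11 + (-28 - 1*80)) + ((-52 + 30) + 69)*(-56 + 59/714) = (11 + (-28 - 80)) + (-22 + 69)*(-39925/714) = (11 - 108) + 47*(-39925/714) = -97 - 1876475/714 = -1945733/714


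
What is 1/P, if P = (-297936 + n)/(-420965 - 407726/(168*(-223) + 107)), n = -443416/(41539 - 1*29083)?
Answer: 24484730829903/17331473038103 ≈ 1.4127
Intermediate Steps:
n = -55427/1557 (n = -443416/(41539 - 29083) = -443416/12456 = -443416*1/12456 = -55427/1557 ≈ -35.599)
P = 17331473038103/24484730829903 (P = (-297936 - 55427/1557)/(-420965 - 407726/(168*(-223) + 107)) = -463941779/(1557*(-420965 - 407726/(-37464 + 107))) = -463941779/(1557*(-420965 - 407726/(-37357))) = -463941779/(1557*(-420965 - 407726*(-1/37357))) = -463941779/(1557*(-420965 + 407726/37357)) = -463941779/(1557*(-15725581779/37357)) = -463941779/1557*(-37357/15725581779) = 17331473038103/24484730829903 ≈ 0.70785)
1/P = 1/(17331473038103/24484730829903) = 24484730829903/17331473038103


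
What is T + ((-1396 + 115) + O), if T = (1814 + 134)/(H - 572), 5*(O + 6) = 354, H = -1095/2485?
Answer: -1734903523/1422515 ≈ -1219.6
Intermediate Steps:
H = -219/497 (H = -1095*1/2485 = -219/497 ≈ -0.44064)
O = 324/5 (O = -6 + (⅕)*354 = -6 + 354/5 = 324/5 ≈ 64.800)
T = -968156/284503 (T = (1814 + 134)/(-219/497 - 572) = 1948/(-284503/497) = 1948*(-497/284503) = -968156/284503 ≈ -3.4030)
T + ((-1396 + 115) + O) = -968156/284503 + ((-1396 + 115) + 324/5) = -968156/284503 + (-1281 + 324/5) = -968156/284503 - 6081/5 = -1734903523/1422515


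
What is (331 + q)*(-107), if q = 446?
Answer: -83139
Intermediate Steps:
(331 + q)*(-107) = (331 + 446)*(-107) = 777*(-107) = -83139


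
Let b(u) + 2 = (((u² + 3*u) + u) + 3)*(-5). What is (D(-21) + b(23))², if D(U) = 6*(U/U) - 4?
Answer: 9734400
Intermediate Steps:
D(U) = 2 (D(U) = 6*1 - 4 = 6 - 4 = 2)
b(u) = -17 - 20*u - 5*u² (b(u) = -2 + (((u² + 3*u) + u) + 3)*(-5) = -2 + ((u² + 4*u) + 3)*(-5) = -2 + (3 + u² + 4*u)*(-5) = -2 + (-15 - 20*u - 5*u²) = -17 - 20*u - 5*u²)
(D(-21) + b(23))² = (2 + (-17 - 20*23 - 5*23²))² = (2 + (-17 - 460 - 5*529))² = (2 + (-17 - 460 - 2645))² = (2 - 3122)² = (-3120)² = 9734400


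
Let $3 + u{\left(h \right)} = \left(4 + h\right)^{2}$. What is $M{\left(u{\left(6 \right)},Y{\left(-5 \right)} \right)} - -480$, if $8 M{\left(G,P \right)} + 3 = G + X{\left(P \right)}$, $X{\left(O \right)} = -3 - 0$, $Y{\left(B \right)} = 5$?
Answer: $\frac{3931}{8} \approx 491.38$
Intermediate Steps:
$u{\left(h \right)} = -3 + \left(4 + h\right)^{2}$
$X{\left(O \right)} = -3$ ($X{\left(O \right)} = -3 + 0 = -3$)
$M{\left(G,P \right)} = - \frac{3}{4} + \frac{G}{8}$ ($M{\left(G,P \right)} = - \frac{3}{8} + \frac{G - 3}{8} = - \frac{3}{8} + \frac{-3 + G}{8} = - \frac{3}{8} + \left(- \frac{3}{8} + \frac{G}{8}\right) = - \frac{3}{4} + \frac{G}{8}$)
$M{\left(u{\left(6 \right)},Y{\left(-5 \right)} \right)} - -480 = \left(- \frac{3}{4} + \frac{-3 + \left(4 + 6\right)^{2}}{8}\right) - -480 = \left(- \frac{3}{4} + \frac{-3 + 10^{2}}{8}\right) + 480 = \left(- \frac{3}{4} + \frac{-3 + 100}{8}\right) + 480 = \left(- \frac{3}{4} + \frac{1}{8} \cdot 97\right) + 480 = \left(- \frac{3}{4} + \frac{97}{8}\right) + 480 = \frac{91}{8} + 480 = \frac{3931}{8}$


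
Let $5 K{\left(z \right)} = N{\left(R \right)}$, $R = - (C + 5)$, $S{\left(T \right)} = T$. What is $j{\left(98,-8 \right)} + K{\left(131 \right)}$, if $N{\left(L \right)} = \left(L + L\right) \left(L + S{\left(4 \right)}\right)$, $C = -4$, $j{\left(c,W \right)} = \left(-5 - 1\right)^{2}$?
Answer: $\frac{174}{5} \approx 34.8$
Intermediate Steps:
$j{\left(c,W \right)} = 36$ ($j{\left(c,W \right)} = \left(-6\right)^{2} = 36$)
$R = -1$ ($R = - (-4 + 5) = \left(-1\right) 1 = -1$)
$N{\left(L \right)} = 2 L \left(4 + L\right)$ ($N{\left(L \right)} = \left(L + L\right) \left(L + 4\right) = 2 L \left(4 + L\right)$)
$K{\left(z \right)} = - \frac{6}{5}$ ($K{\left(z \right)} = \frac{2 \left(-1\right) \left(4 - 1\right)}{5} = \frac{2 \left(-1\right) 3}{5} = \frac{1}{5} \left(-6\right) = - \frac{6}{5}$)
$j{\left(98,-8 \right)} + K{\left(131 \right)} = 36 - \frac{6}{5} = \frac{174}{5}$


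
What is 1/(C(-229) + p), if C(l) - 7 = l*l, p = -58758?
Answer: -1/6310 ≈ -0.00015848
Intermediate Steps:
C(l) = 7 + l² (C(l) = 7 + l*l = 7 + l²)
1/(C(-229) + p) = 1/((7 + (-229)²) - 58758) = 1/((7 + 52441) - 58758) = 1/(52448 - 58758) = 1/(-6310) = -1/6310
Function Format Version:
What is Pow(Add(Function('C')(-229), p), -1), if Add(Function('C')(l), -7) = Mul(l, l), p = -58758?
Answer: Rational(-1, 6310) ≈ -0.00015848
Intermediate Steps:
Function('C')(l) = Add(7, Pow(l, 2)) (Function('C')(l) = Add(7, Mul(l, l)) = Add(7, Pow(l, 2)))
Pow(Add(Function('C')(-229), p), -1) = Pow(Add(Add(7, Pow(-229, 2)), -58758), -1) = Pow(Add(Add(7, 52441), -58758), -1) = Pow(Add(52448, -58758), -1) = Pow(-6310, -1) = Rational(-1, 6310)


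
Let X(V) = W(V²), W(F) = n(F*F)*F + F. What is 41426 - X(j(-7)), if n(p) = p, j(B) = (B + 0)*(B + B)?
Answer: -885842349042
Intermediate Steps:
j(B) = 2*B² (j(B) = B*(2*B) = 2*B²)
W(F) = F + F³ (W(F) = (F*F)*F + F = F²*F + F = F³ + F = F + F³)
X(V) = V² + V⁶ (X(V) = V² + (V²)³ = V² + V⁶)
41426 - X(j(-7)) = 41426 - ((2*(-7)²)² + (2*(-7)²)⁶) = 41426 - ((2*49)² + (2*49)⁶) = 41426 - (98² + 98⁶) = 41426 - (9604 + 885842380864) = 41426 - 1*885842390468 = 41426 - 885842390468 = -885842349042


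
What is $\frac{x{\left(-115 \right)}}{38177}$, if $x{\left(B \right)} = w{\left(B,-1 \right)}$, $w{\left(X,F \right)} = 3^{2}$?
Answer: $\frac{9}{38177} \approx 0.00023574$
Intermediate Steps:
$w{\left(X,F \right)} = 9$
$x{\left(B \right)} = 9$
$\frac{x{\left(-115 \right)}}{38177} = \frac{9}{38177}$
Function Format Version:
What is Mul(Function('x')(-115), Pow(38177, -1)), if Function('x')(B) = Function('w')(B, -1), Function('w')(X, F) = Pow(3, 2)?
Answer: Rational(9, 38177) ≈ 0.00023574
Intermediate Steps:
Function('w')(X, F) = 9
Function('x')(B) = 9
Mul(Function('x')(-115), Pow(38177, -1)) = Mul(9, Pow(38177, -1)) = Mul(9, Rational(1, 38177)) = Rational(9, 38177)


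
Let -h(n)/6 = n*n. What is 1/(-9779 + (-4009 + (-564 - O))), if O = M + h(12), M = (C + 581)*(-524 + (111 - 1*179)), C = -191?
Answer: 1/217392 ≈ 4.6000e-6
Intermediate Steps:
h(n) = -6*n² (h(n) = -6*n*n = -6*n²)
M = -230880 (M = (-191 + 581)*(-524 + (111 - 1*179)) = 390*(-524 + (111 - 179)) = 390*(-524 - 68) = 390*(-592) = -230880)
O = -231744 (O = -230880 - 6*12² = -230880 - 6*144 = -230880 - 864 = -231744)
1/(-9779 + (-4009 + (-564 - O))) = 1/(-9779 + (-4009 + (-564 - 1*(-231744)))) = 1/(-9779 + (-4009 + (-564 + 231744))) = 1/(-9779 + (-4009 + 231180)) = 1/(-9779 + 227171) = 1/217392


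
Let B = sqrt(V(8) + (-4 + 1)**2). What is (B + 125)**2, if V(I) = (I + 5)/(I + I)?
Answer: (500 + sqrt(157))**2/16 ≈ 16418.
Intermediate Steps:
V(I) = (5 + I)/(2*I) (V(I) = (5 + I)/((2*I)) = (5 + I)*(1/(2*I)) = (5 + I)/(2*I))
B = sqrt(157)/4 (B = sqrt((1/2)*(5 + 8)/8 + (-4 + 1)**2) = sqrt((1/2)*(1/8)*13 + (-3)**2) = sqrt(13/16 + 9) = sqrt(157/16) = sqrt(157)/4 ≈ 3.1325)
(B + 125)**2 = (sqrt(157)/4 + 125)**2 = (125 + sqrt(157)/4)**2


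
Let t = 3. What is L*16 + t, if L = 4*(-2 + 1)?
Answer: -61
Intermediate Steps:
L = -4 (L = 4*(-1) = -4)
L*16 + t = -4*16 + 3 = -64 + 3 = -61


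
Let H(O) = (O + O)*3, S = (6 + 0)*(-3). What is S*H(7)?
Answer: -756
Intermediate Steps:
S = -18 (S = 6*(-3) = -18)
H(O) = 6*O (H(O) = (2*O)*3 = 6*O)
S*H(7) = -108*7 = -18*42 = -756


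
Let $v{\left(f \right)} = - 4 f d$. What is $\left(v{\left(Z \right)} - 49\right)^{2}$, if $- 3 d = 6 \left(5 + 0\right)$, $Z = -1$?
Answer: $7921$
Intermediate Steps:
$d = -10$ ($d = - \frac{6 \left(5 + 0\right)}{3} = - \frac{6 \cdot 5}{3} = \left(- \frac{1}{3}\right) 30 = -10$)
$v{\left(f \right)} = 40 f$ ($v{\left(f \right)} = - 4 f \left(-10\right) = 40 f$)
$\left(v{\left(Z \right)} - 49\right)^{2} = \left(40 \left(-1\right) - 49\right)^{2} = \left(-40 - 49\right)^{2} = \left(-89\right)^{2} = 7921$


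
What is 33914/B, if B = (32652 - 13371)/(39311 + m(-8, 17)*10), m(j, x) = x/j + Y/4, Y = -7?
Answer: 887919391/12854 ≈ 69077.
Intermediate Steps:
m(j, x) = -7/4 + x/j (m(j, x) = x/j - 7/4 = -7/4 + x/j)
B = 25708/52363 (B = (32652 - 13371)/(39311 + (-7/4 + 17/(-8))*10) = 19281/(39311 + (-7/4 + 17*(-⅛))*10) = 19281/(39311 + (-7/4 - 17/8)*10) = 19281/(39311 - 31/8*10) = 19281/(39311 - 155/4) = 19281/(157089/4) = 19281*(4/157089) = 25708/52363 ≈ 0.49096)
33914/B = 33914/(25708/52363) = 33914*(52363/25708) = 887919391/12854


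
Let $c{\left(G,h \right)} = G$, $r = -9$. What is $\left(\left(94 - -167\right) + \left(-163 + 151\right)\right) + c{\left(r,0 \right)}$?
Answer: $240$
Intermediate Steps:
$\left(\left(94 - -167\right) + \left(-163 + 151\right)\right) + c{\left(r,0 \right)} = \left(\left(94 - -167\right) + \left(-163 + 151\right)\right) - 9 = \left(\left(94 + 167\right) - 12\right) - 9 = \left(261 - 12\right) - 9 = 249 - 9 = 240$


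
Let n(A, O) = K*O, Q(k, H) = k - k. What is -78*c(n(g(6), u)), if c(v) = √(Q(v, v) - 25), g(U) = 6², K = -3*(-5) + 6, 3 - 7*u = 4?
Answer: -390*I ≈ -390.0*I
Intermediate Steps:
u = -⅐ (u = 3/7 - ⅐*4 = 3/7 - 4/7 = -⅐ ≈ -0.14286)
K = 21 (K = 15 + 6 = 21)
Q(k, H) = 0
g(U) = 36
n(A, O) = 21*O
c(v) = 5*I (c(v) = √(0 - 25) = √(-25) = 5*I)
-78*c(n(g(6), u)) = -390*I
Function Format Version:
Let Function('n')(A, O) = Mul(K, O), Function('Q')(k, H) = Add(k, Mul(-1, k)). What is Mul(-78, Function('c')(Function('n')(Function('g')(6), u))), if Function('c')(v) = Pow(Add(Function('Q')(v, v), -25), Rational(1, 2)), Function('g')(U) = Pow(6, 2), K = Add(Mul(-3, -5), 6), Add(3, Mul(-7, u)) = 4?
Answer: Mul(-390, I) ≈ Mul(-390.00, I)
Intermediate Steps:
u = Rational(-1, 7) (u = Add(Rational(3, 7), Mul(Rational(-1, 7), 4)) = Add(Rational(3, 7), Rational(-4, 7)) = Rational(-1, 7) ≈ -0.14286)
K = 21 (K = Add(15, 6) = 21)
Function('Q')(k, H) = 0
Function('g')(U) = 36
Function('n')(A, O) = Mul(21, O)
Function('c')(v) = Mul(5, I) (Function('c')(v) = Pow(Add(0, -25), Rational(1, 2)) = Pow(-25, Rational(1, 2)) = Mul(5, I))
Mul(-78, Function('c')(Function('n')(Function('g')(6), u))) = Mul(-78, Mul(5, I)) = Mul(-390, I)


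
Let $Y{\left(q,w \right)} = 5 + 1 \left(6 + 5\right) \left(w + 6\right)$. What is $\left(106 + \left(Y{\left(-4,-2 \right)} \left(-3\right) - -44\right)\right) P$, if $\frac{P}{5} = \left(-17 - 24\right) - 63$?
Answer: $-1560$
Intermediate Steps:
$Y{\left(q,w \right)} = 71 + 11 w$ ($Y{\left(q,w \right)} = 5 + 1 \cdot 11 \left(6 + w\right) = 5 + 1 \left(66 + 11 w\right) = 5 + \left(66 + 11 w\right) = 71 + 11 w$)
$P = -520$ ($P = 5 \left(\left(-17 - 24\right) - 63\right) = 5 \left(-41 - 63\right) = 5 \left(-104\right) = -520$)
$\left(106 + \left(Y{\left(-4,-2 \right)} \left(-3\right) - -44\right)\right) P = \left(106 + \left(\left(71 + 11 \left(-2\right)\right) \left(-3\right) - -44\right)\right) \left(-520\right) = \left(106 + \left(\left(71 - 22\right) \left(-3\right) + 44\right)\right) \left(-520\right) = \left(106 + \left(49 \left(-3\right) + 44\right)\right) \left(-520\right) = \left(106 + \left(-147 + 44\right)\right) \left(-520\right) = \left(106 - 103\right) \left(-520\right) = 3 \left(-520\right) = -1560$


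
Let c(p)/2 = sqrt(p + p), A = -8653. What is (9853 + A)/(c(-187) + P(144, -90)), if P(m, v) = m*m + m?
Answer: 3132000/54496987 - 300*I*sqrt(374)/54496987 ≈ 0.057471 - 0.00010646*I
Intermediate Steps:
c(p) = 2*sqrt(2)*sqrt(p) (c(p) = 2*sqrt(p + p) = 2*sqrt(2*p) = 2*(sqrt(2)*sqrt(p)) = 2*sqrt(2)*sqrt(p))
P(m, v) = m + m**2 (P(m, v) = m**2 + m = m + m**2)
(9853 + A)/(c(-187) + P(144, -90)) = (9853 - 8653)/(2*sqrt(2)*sqrt(-187) + 144*(1 + 144)) = 1200/(2*sqrt(2)*(I*sqrt(187)) + 144*145) = 1200/(2*I*sqrt(374) + 20880) = 1200/(20880 + 2*I*sqrt(374))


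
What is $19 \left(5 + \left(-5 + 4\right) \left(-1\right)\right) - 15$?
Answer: $99$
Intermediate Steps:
$19 \left(5 + \left(-5 + 4\right) \left(-1\right)\right) - 15 = 19 \left(5 - -1\right) - 15 = 19 \left(5 + 1\right) - 15 = 19 \cdot 6 - 15 = 114 - 15 = 99$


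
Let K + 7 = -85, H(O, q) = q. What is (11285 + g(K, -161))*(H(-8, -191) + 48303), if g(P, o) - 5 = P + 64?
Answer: 541837344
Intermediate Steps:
K = -92 (K = -7 - 85 = -92)
g(P, o) = 69 + P (g(P, o) = 5 + (P + 64) = 5 + (64 + P) = 69 + P)
(11285 + g(K, -161))*(H(-8, -191) + 48303) = (11285 + (69 - 92))*(-191 + 48303) = (11285 - 23)*48112 = 11262*48112 = 541837344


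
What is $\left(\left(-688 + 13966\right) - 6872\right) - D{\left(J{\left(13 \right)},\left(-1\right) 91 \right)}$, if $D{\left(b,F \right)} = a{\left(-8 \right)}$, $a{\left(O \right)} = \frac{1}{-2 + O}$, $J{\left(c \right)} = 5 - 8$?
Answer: $\frac{64061}{10} \approx 6406.1$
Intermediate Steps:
$J{\left(c \right)} = -3$ ($J{\left(c \right)} = 5 - 8 = -3$)
$D{\left(b,F \right)} = - \frac{1}{10}$ ($D{\left(b,F \right)} = \frac{1}{-2 - 8} = \frac{1}{-10} = - \frac{1}{10}$)
$\left(\left(-688 + 13966\right) - 6872\right) - D{\left(J{\left(13 \right)},\left(-1\right) 91 \right)} = \left(\left(-688 + 13966\right) - 6872\right) - - \frac{1}{10} = \left(13278 - 6872\right) + \frac{1}{10} = 6406 + \frac{1}{10} = \frac{64061}{10}$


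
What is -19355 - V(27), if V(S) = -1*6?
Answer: -19349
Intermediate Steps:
V(S) = -6
-19355 - V(27) = -19355 - 1*(-6) = -19355 + 6 = -19349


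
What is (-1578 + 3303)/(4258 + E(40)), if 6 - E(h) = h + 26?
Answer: 1725/4198 ≈ 0.41091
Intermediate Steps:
E(h) = -20 - h (E(h) = 6 - (h + 26) = 6 - (26 + h) = 6 + (-26 - h) = -20 - h)
(-1578 + 3303)/(4258 + E(40)) = (-1578 + 3303)/(4258 + (-20 - 1*40)) = 1725/(4258 + (-20 - 40)) = 1725/(4258 - 60) = 1725/4198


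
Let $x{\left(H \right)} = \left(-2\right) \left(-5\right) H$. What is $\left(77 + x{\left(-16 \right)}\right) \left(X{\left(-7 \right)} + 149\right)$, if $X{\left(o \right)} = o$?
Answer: $-11786$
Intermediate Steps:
$x{\left(H \right)} = 10 H$
$\left(77 + x{\left(-16 \right)}\right) \left(X{\left(-7 \right)} + 149\right) = \left(77 + 10 \left(-16\right)\right) \left(-7 + 149\right) = \left(77 - 160\right) 142 = \left(-83\right) 142 = -11786$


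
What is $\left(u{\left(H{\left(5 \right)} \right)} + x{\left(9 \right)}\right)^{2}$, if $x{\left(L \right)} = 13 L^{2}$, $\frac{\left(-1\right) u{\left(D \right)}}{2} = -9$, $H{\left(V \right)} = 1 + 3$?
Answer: $1147041$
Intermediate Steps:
$H{\left(V \right)} = 4$
$u{\left(D \right)} = 18$ ($u{\left(D \right)} = \left(-2\right) \left(-9\right) = 18$)
$\left(u{\left(H{\left(5 \right)} \right)} + x{\left(9 \right)}\right)^{2} = \left(18 + 13 \cdot 9^{2}\right)^{2} = \left(18 + 13 \cdot 81\right)^{2} = \left(18 + 1053\right)^{2} = 1071^{2} = 1147041$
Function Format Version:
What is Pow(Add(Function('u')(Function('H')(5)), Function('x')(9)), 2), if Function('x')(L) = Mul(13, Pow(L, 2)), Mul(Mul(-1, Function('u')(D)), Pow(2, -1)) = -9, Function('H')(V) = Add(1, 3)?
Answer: 1147041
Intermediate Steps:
Function('H')(V) = 4
Function('u')(D) = 18 (Function('u')(D) = Mul(-2, -9) = 18)
Pow(Add(Function('u')(Function('H')(5)), Function('x')(9)), 2) = Pow(Add(18, Mul(13, Pow(9, 2))), 2) = Pow(Add(18, Mul(13, 81)), 2) = Pow(Add(18, 1053), 2) = Pow(1071, 2) = 1147041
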